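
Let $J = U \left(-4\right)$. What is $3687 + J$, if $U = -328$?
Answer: $4999$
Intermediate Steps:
$J = 1312$ ($J = \left(-328\right) \left(-4\right) = 1312$)
$3687 + J = 3687 + 1312 = 4999$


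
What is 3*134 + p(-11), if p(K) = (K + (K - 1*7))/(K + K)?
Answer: 8873/22 ≈ 403.32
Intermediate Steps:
p(K) = (-7 + 2*K)/(2*K) (p(K) = (K + (K - 7))/((2*K)) = (K + (-7 + K))*(1/(2*K)) = (-7 + 2*K)*(1/(2*K)) = (-7 + 2*K)/(2*K))
3*134 + p(-11) = 3*134 + (-7/2 - 11)/(-11) = 402 - 1/11*(-29/2) = 402 + 29/22 = 8873/22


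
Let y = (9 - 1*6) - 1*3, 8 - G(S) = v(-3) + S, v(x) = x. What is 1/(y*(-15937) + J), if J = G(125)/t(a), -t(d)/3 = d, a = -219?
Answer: -219/38 ≈ -5.7632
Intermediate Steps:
t(d) = -3*d
G(S) = 11 - S (G(S) = 8 - (-3 + S) = 8 + (3 - S) = 11 - S)
J = -38/219 (J = (11 - 1*125)/((-3*(-219))) = (11 - 125)/657 = -114*1/657 = -38/219 ≈ -0.17352)
y = 0 (y = (9 - 6) - 3 = 3 - 3 = 0)
1/(y*(-15937) + J) = 1/(0*(-15937) - 38/219) = 1/(0 - 38/219) = 1/(-38/219) = -219/38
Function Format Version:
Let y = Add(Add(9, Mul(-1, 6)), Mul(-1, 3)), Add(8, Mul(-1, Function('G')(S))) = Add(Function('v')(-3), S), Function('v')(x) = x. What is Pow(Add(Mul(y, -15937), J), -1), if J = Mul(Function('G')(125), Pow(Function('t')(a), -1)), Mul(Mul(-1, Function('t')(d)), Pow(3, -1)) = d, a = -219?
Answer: Rational(-219, 38) ≈ -5.7632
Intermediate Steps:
Function('t')(d) = Mul(-3, d)
Function('G')(S) = Add(11, Mul(-1, S)) (Function('G')(S) = Add(8, Mul(-1, Add(-3, S))) = Add(8, Add(3, Mul(-1, S))) = Add(11, Mul(-1, S)))
J = Rational(-38, 219) (J = Mul(Add(11, Mul(-1, 125)), Pow(Mul(-3, -219), -1)) = Mul(Add(11, -125), Pow(657, -1)) = Mul(-114, Rational(1, 657)) = Rational(-38, 219) ≈ -0.17352)
y = 0 (y = Add(Add(9, -6), -3) = Add(3, -3) = 0)
Pow(Add(Mul(y, -15937), J), -1) = Pow(Add(Mul(0, -15937), Rational(-38, 219)), -1) = Pow(Add(0, Rational(-38, 219)), -1) = Pow(Rational(-38, 219), -1) = Rational(-219, 38)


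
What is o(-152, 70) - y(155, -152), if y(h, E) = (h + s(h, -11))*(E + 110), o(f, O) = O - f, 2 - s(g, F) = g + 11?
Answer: -156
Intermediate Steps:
s(g, F) = -9 - g (s(g, F) = 2 - (g + 11) = 2 - (11 + g) = 2 + (-11 - g) = -9 - g)
y(h, E) = -990 - 9*E (y(h, E) = (h + (-9 - h))*(E + 110) = -9*(110 + E) = -990 - 9*E)
o(-152, 70) - y(155, -152) = (70 - 1*(-152)) - (-990 - 9*(-152)) = (70 + 152) - (-990 + 1368) = 222 - 1*378 = 222 - 378 = -156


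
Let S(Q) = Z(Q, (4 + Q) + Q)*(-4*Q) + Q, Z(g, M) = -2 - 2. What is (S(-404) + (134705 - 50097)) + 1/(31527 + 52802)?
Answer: 6555736461/84329 ≈ 77740.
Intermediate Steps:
Z(g, M) = -4
S(Q) = 17*Q (S(Q) = -(-16)*Q + Q = 16*Q + Q = 17*Q)
(S(-404) + (134705 - 50097)) + 1/(31527 + 52802) = (17*(-404) + (134705 - 50097)) + 1/(31527 + 52802) = (-6868 + 84608) + 1/84329 = 77740 + 1/84329 = 6555736461/84329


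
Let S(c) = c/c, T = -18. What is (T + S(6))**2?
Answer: 289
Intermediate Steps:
S(c) = 1
(T + S(6))**2 = (-18 + 1)**2 = (-17)**2 = 289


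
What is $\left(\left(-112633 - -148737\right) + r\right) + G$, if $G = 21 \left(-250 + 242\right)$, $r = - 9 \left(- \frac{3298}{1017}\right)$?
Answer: $\frac{4064066}{113} \approx 35965.0$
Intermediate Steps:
$r = \frac{3298}{113}$ ($r = - 9 \left(\left(-3298\right) \frac{1}{1017}\right) = \left(-9\right) \left(- \frac{3298}{1017}\right) = \frac{3298}{113} \approx 29.186$)
$G = -168$ ($G = 21 \left(-8\right) = -168$)
$\left(\left(-112633 - -148737\right) + r\right) + G = \left(\left(-112633 - -148737\right) + \frac{3298}{113}\right) - 168 = \left(\left(-112633 + 148737\right) + \frac{3298}{113}\right) - 168 = \left(36104 + \frac{3298}{113}\right) - 168 = \frac{4083050}{113} - 168 = \frac{4064066}{113}$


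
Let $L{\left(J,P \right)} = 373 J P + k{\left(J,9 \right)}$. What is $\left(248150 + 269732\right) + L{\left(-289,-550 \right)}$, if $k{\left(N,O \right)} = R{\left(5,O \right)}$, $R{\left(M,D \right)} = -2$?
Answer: $59806230$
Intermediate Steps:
$k{\left(N,O \right)} = -2$
$L{\left(J,P \right)} = -2 + 373 J P$ ($L{\left(J,P \right)} = 373 J P - 2 = -2 + 373 J P$)
$\left(248150 + 269732\right) + L{\left(-289,-550 \right)} = \left(248150 + 269732\right) - \left(2 + 107797 \left(-550\right)\right) = 517882 + \left(-2 + 59288350\right) = 517882 + 59288348 = 59806230$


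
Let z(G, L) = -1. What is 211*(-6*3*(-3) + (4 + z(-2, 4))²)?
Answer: 13293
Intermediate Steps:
211*(-6*3*(-3) + (4 + z(-2, 4))²) = 211*(-6*3*(-3) + (4 - 1)²) = 211*(-18*(-3) + 3²) = 211*(54 + 9) = 211*63 = 13293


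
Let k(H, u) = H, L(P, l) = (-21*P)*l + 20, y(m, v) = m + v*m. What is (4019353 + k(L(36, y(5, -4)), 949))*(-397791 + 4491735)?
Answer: 16501513302072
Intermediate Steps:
y(m, v) = m + m*v
L(P, l) = 20 - 21*P*l (L(P, l) = -21*P*l + 20 = 20 - 21*P*l)
(4019353 + k(L(36, y(5, -4)), 949))*(-397791 + 4491735) = (4019353 + (20 - 21*36*5*(1 - 4)))*(-397791 + 4491735) = (4019353 + (20 - 21*36*5*(-3)))*4093944 = (4019353 + (20 - 21*36*(-15)))*4093944 = (4019353 + (20 + 11340))*4093944 = (4019353 + 11360)*4093944 = 4030713*4093944 = 16501513302072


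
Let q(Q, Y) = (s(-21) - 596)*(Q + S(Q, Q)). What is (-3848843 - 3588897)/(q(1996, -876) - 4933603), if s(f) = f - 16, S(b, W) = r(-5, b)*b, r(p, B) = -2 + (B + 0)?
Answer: 7437740/2525552263 ≈ 0.0029450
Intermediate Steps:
r(p, B) = -2 + B
S(b, W) = b*(-2 + b) (S(b, W) = (-2 + b)*b = b*(-2 + b))
s(f) = -16 + f
q(Q, Y) = -633*Q - 633*Q*(-2 + Q) (q(Q, Y) = ((-16 - 21) - 596)*(Q + Q*(-2 + Q)) = (-37 - 596)*(Q + Q*(-2 + Q)) = -633*(Q + Q*(-2 + Q)) = -633*Q - 633*Q*(-2 + Q))
(-3848843 - 3588897)/(q(1996, -876) - 4933603) = (-3848843 - 3588897)/(633*1996*(1 - 1*1996) - 4933603) = -7437740/(633*1996*(1 - 1996) - 4933603) = -7437740/(633*1996*(-1995) - 4933603) = -7437740/(-2520618660 - 4933603) = -7437740/(-2525552263) = -7437740*(-1/2525552263) = 7437740/2525552263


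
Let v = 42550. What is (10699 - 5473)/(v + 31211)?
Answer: 1742/24587 ≈ 0.070850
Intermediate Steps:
(10699 - 5473)/(v + 31211) = (10699 - 5473)/(42550 + 31211) = 5226/73761 = 5226*(1/73761) = 1742/24587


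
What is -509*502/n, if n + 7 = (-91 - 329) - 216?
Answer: 255518/643 ≈ 397.38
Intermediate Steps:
n = -643 (n = -7 + ((-91 - 329) - 216) = -7 + (-420 - 216) = -7 - 636 = -643)
-509*502/n = -509/((-643/502)) = -509/((-643*1/502)) = -509/(-643/502) = -509*(-502/643) = 255518/643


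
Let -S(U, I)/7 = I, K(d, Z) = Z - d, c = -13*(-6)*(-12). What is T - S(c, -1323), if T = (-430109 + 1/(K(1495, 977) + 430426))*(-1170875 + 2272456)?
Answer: -203690372390732139/429908 ≈ -4.7380e+11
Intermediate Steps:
c = -936 (c = 78*(-12) = -936)
S(U, I) = -7*I
T = -203690368409354151/429908 (T = (-430109 + 1/((977 - 1*1495) + 430426))*(-1170875 + 2272456) = (-430109 + 1/((977 - 1495) + 430426))*1101581 = (-430109 + 1/(-518 + 430426))*1101581 = (-430109 + 1/429908)*1101581 = -184907299971/429908*1101581 = -203690368409354151/429908 ≈ -4.7380e+11)
T - S(c, -1323) = -203690368409354151/429908 - (-7)*(-1323) = -203690368409354151/429908 - 1*9261 = -203690368409354151/429908 - 9261 = -203690372390732139/429908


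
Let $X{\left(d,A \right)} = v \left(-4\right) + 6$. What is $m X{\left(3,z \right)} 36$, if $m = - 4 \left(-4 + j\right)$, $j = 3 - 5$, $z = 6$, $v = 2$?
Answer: $-1728$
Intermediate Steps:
$j = -2$
$X{\left(d,A \right)} = -2$ ($X{\left(d,A \right)} = 2 \left(-4\right) + 6 = -8 + 6 = -2$)
$m = 24$ ($m = - 4 \left(-4 - 2\right) = \left(-4\right) \left(-6\right) = 24$)
$m X{\left(3,z \right)} 36 = 24 \left(-2\right) 36 = \left(-48\right) 36 = -1728$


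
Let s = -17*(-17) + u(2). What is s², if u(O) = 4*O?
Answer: 88209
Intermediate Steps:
s = 297 (s = -17*(-17) + 4*2 = 289 + 8 = 297)
s² = 297² = 88209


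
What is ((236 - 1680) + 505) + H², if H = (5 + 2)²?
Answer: 1462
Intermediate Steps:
H = 49 (H = 7² = 49)
((236 - 1680) + 505) + H² = ((236 - 1680) + 505) + 49² = (-1444 + 505) + 2401 = -939 + 2401 = 1462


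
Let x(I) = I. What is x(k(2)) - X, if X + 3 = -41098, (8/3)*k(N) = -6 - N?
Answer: 41098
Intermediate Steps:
k(N) = -9/4 - 3*N/8 (k(N) = 3*(-6 - N)/8 = -9/4 - 3*N/8)
X = -41101 (X = -3 - 41098 = -41101)
x(k(2)) - X = (-9/4 - 3/8*2) - 1*(-41101) = (-9/4 - ¾) + 41101 = -3 + 41101 = 41098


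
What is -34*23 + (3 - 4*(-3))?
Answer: -767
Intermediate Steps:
-34*23 + (3 - 4*(-3)) = -782 + (3 + 12) = -782 + 15 = -767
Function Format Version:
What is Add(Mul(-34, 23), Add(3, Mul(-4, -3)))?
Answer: -767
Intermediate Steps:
Add(Mul(-34, 23), Add(3, Mul(-4, -3))) = Add(-782, Add(3, 12)) = Add(-782, 15) = -767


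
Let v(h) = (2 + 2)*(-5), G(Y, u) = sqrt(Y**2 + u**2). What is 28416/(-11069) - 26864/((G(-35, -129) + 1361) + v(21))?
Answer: -449348835696/19707413635 + 26864*sqrt(17866)/1780415 ≈ -20.784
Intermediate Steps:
v(h) = -20 (v(h) = 4*(-5) = -20)
28416/(-11069) - 26864/((G(-35, -129) + 1361) + v(21)) = 28416/(-11069) - 26864/((sqrt((-35)**2 + (-129)**2) + 1361) - 20) = 28416*(-1/11069) - 26864/((sqrt(1225 + 16641) + 1361) - 20) = -28416/11069 - 26864/((sqrt(17866) + 1361) - 20) = -28416/11069 - 26864/((1361 + sqrt(17866)) - 20) = -28416/11069 - 26864/(1341 + sqrt(17866))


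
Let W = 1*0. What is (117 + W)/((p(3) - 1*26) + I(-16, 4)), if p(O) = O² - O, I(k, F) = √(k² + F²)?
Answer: -585/32 - 117*√17/32 ≈ -33.356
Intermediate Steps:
W = 0
I(k, F) = √(F² + k²)
(117 + W)/((p(3) - 1*26) + I(-16, 4)) = (117 + 0)/((3*(-1 + 3) - 1*26) + √(4² + (-16)²)) = 117/((3*2 - 26) + √(16 + 256)) = 117/((6 - 26) + √272) = 117/(-20 + 4*√17)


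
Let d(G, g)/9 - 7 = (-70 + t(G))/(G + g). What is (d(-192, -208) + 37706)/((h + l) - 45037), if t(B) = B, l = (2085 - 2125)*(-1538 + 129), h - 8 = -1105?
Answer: 7554979/2045200 ≈ 3.6940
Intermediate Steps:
h = -1097 (h = 8 - 1105 = -1097)
l = 56360 (l = -40*(-1409) = 56360)
d(G, g) = 63 + 9*(-70 + G)/(G + g) (d(G, g) = 63 + 9*((-70 + G)/(G + g)) = 63 + 9*(-70 + G)/(G + g))
(d(-192, -208) + 37706)/((h + l) - 45037) = (9*(-70 + 7*(-208) + 8*(-192))/(-192 - 208) + 37706)/((-1097 + 56360) - 45037) = (9*(-70 - 1456 - 1536)/(-400) + 37706)/(55263 - 45037) = (9*(-1/400)*(-3062) + 37706)/10226 = (13779/200 + 37706)*(1/10226) = (7554979/200)*(1/10226) = 7554979/2045200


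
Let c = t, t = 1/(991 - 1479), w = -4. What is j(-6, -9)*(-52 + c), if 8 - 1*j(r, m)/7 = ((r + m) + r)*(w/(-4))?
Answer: -5151531/488 ≈ -10556.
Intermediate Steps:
t = -1/488 (t = 1/(-488) = -1/488 ≈ -0.0020492)
c = -1/488 ≈ -0.0020492
j(r, m) = 56 - 14*r - 7*m (j(r, m) = 56 - 7*((r + m) + r)*(-4/(-4)) = 56 - 7*((m + r) + r)*(-4*(-1/4)) = 56 - 7*(m + 2*r) = 56 + (-14*r - 7*m) = 56 - 14*r - 7*m)
j(-6, -9)*(-52 + c) = (56 - 14*(-6) - 7*(-9))*(-52 - 1/488) = (56 + 84 + 63)*(-25377/488) = 203*(-25377/488) = -5151531/488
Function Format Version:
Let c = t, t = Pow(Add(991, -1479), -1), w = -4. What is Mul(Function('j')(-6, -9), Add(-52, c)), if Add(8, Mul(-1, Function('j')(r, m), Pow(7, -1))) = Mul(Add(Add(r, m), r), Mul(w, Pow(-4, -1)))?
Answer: Rational(-5151531, 488) ≈ -10556.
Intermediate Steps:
t = Rational(-1, 488) (t = Pow(-488, -1) = Rational(-1, 488) ≈ -0.0020492)
c = Rational(-1, 488) ≈ -0.0020492
Function('j')(r, m) = Add(56, Mul(-14, r), Mul(-7, m)) (Function('j')(r, m) = Add(56, Mul(-7, Mul(Add(Add(r, m), r), Mul(-4, Pow(-4, -1))))) = Add(56, Mul(-7, Mul(Add(Add(m, r), r), Mul(-4, Rational(-1, 4))))) = Add(56, Mul(-7, Mul(Add(m, Mul(2, r)), 1))) = Add(56, Mul(-7, Add(m, Mul(2, r)))) = Add(56, Add(Mul(-14, r), Mul(-7, m))) = Add(56, Mul(-14, r), Mul(-7, m)))
Mul(Function('j')(-6, -9), Add(-52, c)) = Mul(Add(56, Mul(-14, -6), Mul(-7, -9)), Add(-52, Rational(-1, 488))) = Mul(Add(56, 84, 63), Rational(-25377, 488)) = Mul(203, Rational(-25377, 488)) = Rational(-5151531, 488)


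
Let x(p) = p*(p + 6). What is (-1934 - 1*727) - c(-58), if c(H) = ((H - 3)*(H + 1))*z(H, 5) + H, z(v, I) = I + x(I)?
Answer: -211223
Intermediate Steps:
x(p) = p*(6 + p)
z(v, I) = I + I*(6 + I)
c(H) = H + 60*(1 + H)*(-3 + H) (c(H) = ((H - 3)*(H + 1))*(5*(7 + 5)) + H = ((-3 + H)*(1 + H))*(5*12) + H = ((1 + H)*(-3 + H))*60 + H = 60*(1 + H)*(-3 + H) + H = H + 60*(1 + H)*(-3 + H))
(-1934 - 1*727) - c(-58) = (-1934 - 1*727) - (-180 - 119*(-58) + 60*(-58)²) = (-1934 - 727) - (-180 + 6902 + 60*3364) = -2661 - (-180 + 6902 + 201840) = -2661 - 1*208562 = -2661 - 208562 = -211223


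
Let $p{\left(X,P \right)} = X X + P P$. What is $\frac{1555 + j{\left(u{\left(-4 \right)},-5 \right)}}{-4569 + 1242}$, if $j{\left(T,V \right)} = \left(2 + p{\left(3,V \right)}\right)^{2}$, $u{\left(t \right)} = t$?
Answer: $- \frac{2851}{3327} \approx -0.85693$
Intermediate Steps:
$p{\left(X,P \right)} = P^{2} + X^{2}$ ($p{\left(X,P \right)} = X^{2} + P^{2} = P^{2} + X^{2}$)
$j{\left(T,V \right)} = \left(11 + V^{2}\right)^{2}$ ($j{\left(T,V \right)} = \left(2 + \left(V^{2} + 3^{2}\right)\right)^{2} = \left(2 + \left(V^{2} + 9\right)\right)^{2} = \left(2 + \left(9 + V^{2}\right)\right)^{2} = \left(11 + V^{2}\right)^{2}$)
$\frac{1555 + j{\left(u{\left(-4 \right)},-5 \right)}}{-4569 + 1242} = \frac{1555 + \left(11 + \left(-5\right)^{2}\right)^{2}}{-4569 + 1242} = \frac{1555 + \left(11 + 25\right)^{2}}{-3327} = \left(1555 + 36^{2}\right) \left(- \frac{1}{3327}\right) = \left(1555 + 1296\right) \left(- \frac{1}{3327}\right) = 2851 \left(- \frac{1}{3327}\right) = - \frac{2851}{3327}$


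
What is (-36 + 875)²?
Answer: 703921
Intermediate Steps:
(-36 + 875)² = 839² = 703921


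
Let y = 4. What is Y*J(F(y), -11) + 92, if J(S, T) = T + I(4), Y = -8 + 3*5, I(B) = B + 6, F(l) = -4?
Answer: 85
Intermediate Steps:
I(B) = 6 + B
Y = 7 (Y = -8 + 15 = 7)
J(S, T) = 10 + T (J(S, T) = T + (6 + 4) = T + 10 = 10 + T)
Y*J(F(y), -11) + 92 = 7*(10 - 11) + 92 = 7*(-1) + 92 = -7 + 92 = 85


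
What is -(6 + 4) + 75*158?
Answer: 11840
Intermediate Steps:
-(6 + 4) + 75*158 = -1*10 + 11850 = -10 + 11850 = 11840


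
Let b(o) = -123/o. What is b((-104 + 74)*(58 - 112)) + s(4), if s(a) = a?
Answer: 2119/540 ≈ 3.9241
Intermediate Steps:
b((-104 + 74)*(58 - 112)) + s(4) = -123*1/((-104 + 74)*(58 - 112)) + 4 = -123/((-30*(-54))) + 4 = -123/1620 + 4 = -123*1/1620 + 4 = -41/540 + 4 = 2119/540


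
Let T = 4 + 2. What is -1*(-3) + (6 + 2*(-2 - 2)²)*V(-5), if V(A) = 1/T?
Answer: 28/3 ≈ 9.3333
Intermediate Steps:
T = 6
V(A) = ⅙ (V(A) = 1/6 = ⅙)
-1*(-3) + (6 + 2*(-2 - 2)²)*V(-5) = -1*(-3) + (6 + 2*(-2 - 2)²)*(⅙) = 3 + (6 + 2*(-4)²)*(⅙) = 3 + (6 + 2*16)*(⅙) = 3 + (6 + 32)*(⅙) = 3 + 38*(⅙) = 3 + 19/3 = 28/3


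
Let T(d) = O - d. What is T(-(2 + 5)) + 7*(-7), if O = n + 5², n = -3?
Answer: -20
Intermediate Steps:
O = 22 (O = -3 + 5² = -3 + 25 = 22)
T(d) = 22 - d
T(-(2 + 5)) + 7*(-7) = (22 - (-1)*(2 + 5)) + 7*(-7) = (22 - (-1)*7) - 49 = (22 - 1*(-7)) - 49 = (22 + 7) - 49 = 29 - 49 = -20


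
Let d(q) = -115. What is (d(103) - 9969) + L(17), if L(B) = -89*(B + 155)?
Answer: -25392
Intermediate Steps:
L(B) = -13795 - 89*B (L(B) = -89*(155 + B) = -13795 - 89*B)
(d(103) - 9969) + L(17) = (-115 - 9969) + (-13795 - 89*17) = -10084 + (-13795 - 1513) = -10084 - 15308 = -25392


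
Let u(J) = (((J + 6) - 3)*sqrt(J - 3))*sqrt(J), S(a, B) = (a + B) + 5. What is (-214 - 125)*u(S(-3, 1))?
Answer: 0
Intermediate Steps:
S(a, B) = 5 + B + a (S(a, B) = (B + a) + 5 = 5 + B + a)
u(J) = sqrt(J)*sqrt(-3 + J)*(3 + J) (u(J) = (((6 + J) - 3)*sqrt(-3 + J))*sqrt(J) = ((3 + J)*sqrt(-3 + J))*sqrt(J) = (sqrt(-3 + J)*(3 + J))*sqrt(J) = sqrt(J)*sqrt(-3 + J)*(3 + J))
(-214 - 125)*u(S(-3, 1)) = (-214 - 125)*(sqrt(5 + 1 - 3)*sqrt(-3 + (5 + 1 - 3))*(3 + (5 + 1 - 3))) = -339*sqrt(3)*sqrt(-3 + 3)*(3 + 3) = -339*sqrt(3)*sqrt(0)*6 = -339*sqrt(3)*0*6 = -339*0 = 0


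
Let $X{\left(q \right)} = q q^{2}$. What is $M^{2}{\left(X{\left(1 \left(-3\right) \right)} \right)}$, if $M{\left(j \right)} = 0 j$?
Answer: $0$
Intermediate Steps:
$X{\left(q \right)} = q^{3}$
$M{\left(j \right)} = 0$
$M^{2}{\left(X{\left(1 \left(-3\right) \right)} \right)} = 0^{2} = 0$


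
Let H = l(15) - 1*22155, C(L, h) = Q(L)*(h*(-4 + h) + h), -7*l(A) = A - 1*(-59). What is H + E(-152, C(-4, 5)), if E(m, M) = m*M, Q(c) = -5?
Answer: -101959/7 ≈ -14566.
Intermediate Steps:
l(A) = -59/7 - A/7 (l(A) = -(A - 1*(-59))/7 = -(A + 59)/7 = -(59 + A)/7 = -59/7 - A/7)
C(L, h) = -5*h - 5*h*(-4 + h) (C(L, h) = -5*(h*(-4 + h) + h) = -5*(h + h*(-4 + h)) = -5*h - 5*h*(-4 + h))
H = -155159/7 (H = (-59/7 - 1/7*15) - 1*22155 = (-59/7 - 15/7) - 22155 = -74/7 - 22155 = -155159/7 ≈ -22166.)
E(m, M) = M*m
H + E(-152, C(-4, 5)) = -155159/7 + (5*5*(3 - 1*5))*(-152) = -155159/7 + (5*5*(3 - 5))*(-152) = -155159/7 + (5*5*(-2))*(-152) = -155159/7 - 50*(-152) = -155159/7 + 7600 = -101959/7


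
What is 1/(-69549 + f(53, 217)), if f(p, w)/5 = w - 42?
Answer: -1/68674 ≈ -1.4562e-5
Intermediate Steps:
f(p, w) = -210 + 5*w (f(p, w) = 5*(w - 42) = 5*(-42 + w) = -210 + 5*w)
1/(-69549 + f(53, 217)) = 1/(-69549 + (-210 + 5*217)) = 1/(-69549 + (-210 + 1085)) = 1/(-69549 + 875) = 1/(-68674) = -1/68674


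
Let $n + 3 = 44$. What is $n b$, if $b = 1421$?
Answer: $58261$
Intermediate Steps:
$n = 41$ ($n = -3 + 44 = 41$)
$n b = 41 \cdot 1421 = 58261$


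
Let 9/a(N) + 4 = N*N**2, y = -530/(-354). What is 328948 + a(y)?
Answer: 1174724387939/3571307 ≈ 3.2893e+5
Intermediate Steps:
y = 265/177 (y = -530*(-1/354) = 265/177 ≈ 1.4972)
a(N) = 9/(-4 + N**3) (a(N) = 9/(-4 + N*N**2) = 9/(-4 + N**3))
328948 + a(y) = 328948 + 9/(-4 + (265/177)**3) = 328948 + 9/(-4 + 18609625/5545233) = 328948 + 9/(-3571307/5545233) = 328948 + 9*(-5545233/3571307) = 328948 - 49907097/3571307 = 1174724387939/3571307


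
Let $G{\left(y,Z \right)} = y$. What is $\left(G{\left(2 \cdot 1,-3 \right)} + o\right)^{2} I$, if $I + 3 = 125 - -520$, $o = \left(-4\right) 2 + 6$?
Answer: $0$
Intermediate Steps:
$o = -2$ ($o = -8 + 6 = -2$)
$I = 642$ ($I = -3 + \left(125 - -520\right) = -3 + \left(125 + 520\right) = -3 + 645 = 642$)
$\left(G{\left(2 \cdot 1,-3 \right)} + o\right)^{2} I = \left(2 \cdot 1 - 2\right)^{2} \cdot 642 = \left(2 - 2\right)^{2} \cdot 642 = 0^{2} \cdot 642 = 0 \cdot 642 = 0$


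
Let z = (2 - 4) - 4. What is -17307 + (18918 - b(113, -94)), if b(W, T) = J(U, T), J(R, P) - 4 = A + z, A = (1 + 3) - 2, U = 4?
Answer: 1611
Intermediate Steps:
A = 2 (A = 4 - 2 = 2)
z = -6 (z = -2 - 4 = -6)
J(R, P) = 0 (J(R, P) = 4 + (2 - 6) = 4 - 4 = 0)
b(W, T) = 0
-17307 + (18918 - b(113, -94)) = -17307 + (18918 - 1*0) = -17307 + (18918 + 0) = -17307 + 18918 = 1611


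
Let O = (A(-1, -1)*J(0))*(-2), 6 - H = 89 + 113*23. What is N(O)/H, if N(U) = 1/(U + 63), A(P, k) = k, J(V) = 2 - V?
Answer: -1/179694 ≈ -5.5650e-6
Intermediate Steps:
H = -2682 (H = 6 - (89 + 113*23) = 6 - (89 + 2599) = 6 - 1*2688 = 6 - 2688 = -2682)
O = 4 (O = -(2 - 1*0)*(-2) = -(2 + 0)*(-2) = -1*2*(-2) = -2*(-2) = 4)
N(U) = 1/(63 + U)
N(O)/H = 1/((63 + 4)*(-2682)) = -1/2682/67 = (1/67)*(-1/2682) = -1/179694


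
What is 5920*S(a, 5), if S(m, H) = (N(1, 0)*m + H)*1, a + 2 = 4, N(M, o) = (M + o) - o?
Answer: 41440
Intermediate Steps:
N(M, o) = M
a = 2 (a = -2 + 4 = 2)
S(m, H) = H + m (S(m, H) = (1*m + H)*1 = (m + H)*1 = (H + m)*1 = H + m)
5920*S(a, 5) = 5920*(5 + 2) = 5920*7 = 41440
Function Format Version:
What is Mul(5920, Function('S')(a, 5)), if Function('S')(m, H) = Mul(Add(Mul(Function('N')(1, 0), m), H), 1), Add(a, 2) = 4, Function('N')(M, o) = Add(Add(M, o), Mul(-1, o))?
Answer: 41440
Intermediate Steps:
Function('N')(M, o) = M
a = 2 (a = Add(-2, 4) = 2)
Function('S')(m, H) = Add(H, m) (Function('S')(m, H) = Mul(Add(Mul(1, m), H), 1) = Mul(Add(m, H), 1) = Mul(Add(H, m), 1) = Add(H, m))
Mul(5920, Function('S')(a, 5)) = Mul(5920, Add(5, 2)) = Mul(5920, 7) = 41440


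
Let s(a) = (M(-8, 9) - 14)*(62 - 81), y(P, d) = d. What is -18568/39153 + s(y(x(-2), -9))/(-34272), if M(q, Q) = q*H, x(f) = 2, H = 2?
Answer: -36593317/74547312 ≈ -0.49087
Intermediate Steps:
M(q, Q) = 2*q (M(q, Q) = q*2 = 2*q)
s(a) = 570 (s(a) = (2*(-8) - 14)*(62 - 81) = (-16 - 14)*(-19) = -30*(-19) = 570)
-18568/39153 + s(y(x(-2), -9))/(-34272) = -18568/39153 + 570/(-34272) = -18568*1/39153 + 570*(-1/34272) = -18568/39153 - 95/5712 = -36593317/74547312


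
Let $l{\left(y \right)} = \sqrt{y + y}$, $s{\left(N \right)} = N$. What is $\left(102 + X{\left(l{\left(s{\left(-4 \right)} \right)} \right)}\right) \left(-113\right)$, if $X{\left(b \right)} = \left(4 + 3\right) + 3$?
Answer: $-12656$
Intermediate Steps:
$l{\left(y \right)} = \sqrt{2} \sqrt{y}$ ($l{\left(y \right)} = \sqrt{2 y} = \sqrt{2} \sqrt{y}$)
$X{\left(b \right)} = 10$ ($X{\left(b \right)} = 7 + 3 = 10$)
$\left(102 + X{\left(l{\left(s{\left(-4 \right)} \right)} \right)}\right) \left(-113\right) = \left(102 + 10\right) \left(-113\right) = 112 \left(-113\right) = -12656$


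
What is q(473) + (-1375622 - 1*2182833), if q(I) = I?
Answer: -3557982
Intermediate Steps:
q(473) + (-1375622 - 1*2182833) = 473 + (-1375622 - 1*2182833) = 473 + (-1375622 - 2182833) = 473 - 3558455 = -3557982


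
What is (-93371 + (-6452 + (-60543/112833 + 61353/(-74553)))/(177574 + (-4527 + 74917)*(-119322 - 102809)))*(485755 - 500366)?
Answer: 237348569965534456086742828/173978134018260939 ≈ 1.3642e+9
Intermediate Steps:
(-93371 + (-6452 + (-60543/112833 + 61353/(-74553)))/(177574 + (-4527 + 74917)*(-119322 - 102809)))*(485755 - 500366) = (-93371 + (-6452 + (-60543*1/112833 + 61353*(-1/74553)))/(177574 + 70390*(-222131)))*(-14611) = (-93371 + (-6452 + (-961/1791 - 20451/24851))/(177574 - 15635801090))*(-14611) = (-93371 + (-6452 - 60509552/44508141)/(-15635623516))*(-14611) = (-93371 - 287227035284/44508141*(-1/15635623516))*(-14611) = (-93371 + 71806758821/173978134018260939)*(-14611) = -16244512351347235376548/173978134018260939*(-14611) = 237348569965534456086742828/173978134018260939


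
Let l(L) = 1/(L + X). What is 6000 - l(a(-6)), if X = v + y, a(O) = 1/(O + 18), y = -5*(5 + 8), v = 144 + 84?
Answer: 11741988/1957 ≈ 6000.0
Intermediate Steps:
v = 228
y = -65 (y = -5*13 = -65)
a(O) = 1/(18 + O)
X = 163 (X = 228 - 65 = 163)
l(L) = 1/(163 + L) (l(L) = 1/(L + 163) = 1/(163 + L))
6000 - l(a(-6)) = 6000 - 1/(163 + 1/(18 - 6)) = 6000 - 1/(163 + 1/12) = 6000 - 1/1957/12 = 6000 - 1*12/1957 = 6000 - 12/1957 = 11741988/1957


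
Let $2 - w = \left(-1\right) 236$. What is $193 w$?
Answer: $45934$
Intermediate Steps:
$w = 238$ ($w = 2 - \left(-1\right) 236 = 2 - -236 = 2 + 236 = 238$)
$193 w = 193 \cdot 238 = 45934$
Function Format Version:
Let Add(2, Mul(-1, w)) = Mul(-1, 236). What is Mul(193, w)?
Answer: 45934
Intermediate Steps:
w = 238 (w = Add(2, Mul(-1, Mul(-1, 236))) = Add(2, Mul(-1, -236)) = Add(2, 236) = 238)
Mul(193, w) = Mul(193, 238) = 45934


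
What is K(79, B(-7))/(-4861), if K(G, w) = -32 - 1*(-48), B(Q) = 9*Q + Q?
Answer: -16/4861 ≈ -0.0032915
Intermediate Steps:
B(Q) = 10*Q
K(G, w) = 16 (K(G, w) = -32 + 48 = 16)
K(79, B(-7))/(-4861) = 16/(-4861) = 16*(-1/4861) = -16/4861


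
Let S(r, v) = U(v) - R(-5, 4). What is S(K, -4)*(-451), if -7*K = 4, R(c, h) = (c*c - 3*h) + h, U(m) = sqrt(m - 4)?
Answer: 7667 - 902*I*sqrt(2) ≈ 7667.0 - 1275.6*I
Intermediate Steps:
U(m) = sqrt(-4 + m)
R(c, h) = c**2 - 2*h (R(c, h) = (c**2 - 3*h) + h = c**2 - 2*h)
K = -4/7 (K = -1/7*4 = -4/7 ≈ -0.57143)
S(r, v) = -17 + sqrt(-4 + v) (S(r, v) = sqrt(-4 + v) - ((-5)**2 - 2*4) = sqrt(-4 + v) - (25 - 8) = sqrt(-4 + v) - 1*17 = sqrt(-4 + v) - 17 = -17 + sqrt(-4 + v))
S(K, -4)*(-451) = (-17 + sqrt(-4 - 4))*(-451) = (-17 + sqrt(-8))*(-451) = (-17 + 2*I*sqrt(2))*(-451) = 7667 - 902*I*sqrt(2)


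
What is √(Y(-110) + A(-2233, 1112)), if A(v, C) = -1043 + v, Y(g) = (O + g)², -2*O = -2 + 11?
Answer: √39337/2 ≈ 99.168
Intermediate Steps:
O = -9/2 (O = -(-2 + 11)/2 = -½*9 = -9/2 ≈ -4.5000)
Y(g) = (-9/2 + g)²
√(Y(-110) + A(-2233, 1112)) = √((-9 + 2*(-110))²/4 + (-1043 - 2233)) = √((-9 - 220)²/4 - 3276) = √((¼)*(-229)² - 3276) = √((¼)*52441 - 3276) = √(52441/4 - 3276) = √(39337/4) = √39337/2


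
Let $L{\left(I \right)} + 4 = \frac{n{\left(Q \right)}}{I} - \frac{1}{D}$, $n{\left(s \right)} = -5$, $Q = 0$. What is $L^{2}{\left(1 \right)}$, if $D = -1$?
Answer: $64$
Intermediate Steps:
$L{\left(I \right)} = -3 - \frac{5}{I}$ ($L{\left(I \right)} = -4 - \left(-1 + \frac{5}{I}\right) = -4 + \left(- \frac{5}{I} + 1\right) = -4 + \left(1 - \frac{5}{I}\right) = -3 - \frac{5}{I}$)
$L^{2}{\left(1 \right)} = \left(-3 - \frac{5}{1}\right)^{2} = \left(-3 - 5\right)^{2} = \left(-8\right)^{2} = 64$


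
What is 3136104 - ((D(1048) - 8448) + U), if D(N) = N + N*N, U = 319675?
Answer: 1725525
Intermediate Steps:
D(N) = N + N²
3136104 - ((D(1048) - 8448) + U) = 3136104 - ((1048*(1 + 1048) - 8448) + 319675) = 3136104 - ((1048*1049 - 8448) + 319675) = 3136104 - ((1099352 - 8448) + 319675) = 3136104 - (1090904 + 319675) = 3136104 - 1*1410579 = 3136104 - 1410579 = 1725525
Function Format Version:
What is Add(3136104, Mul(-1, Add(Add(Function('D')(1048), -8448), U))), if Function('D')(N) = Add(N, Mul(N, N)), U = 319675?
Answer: 1725525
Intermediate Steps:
Function('D')(N) = Add(N, Pow(N, 2))
Add(3136104, Mul(-1, Add(Add(Function('D')(1048), -8448), U))) = Add(3136104, Mul(-1, Add(Add(Mul(1048, Add(1, 1048)), -8448), 319675))) = Add(3136104, Mul(-1, Add(Add(Mul(1048, 1049), -8448), 319675))) = Add(3136104, Mul(-1, Add(Add(1099352, -8448), 319675))) = Add(3136104, Mul(-1, Add(1090904, 319675))) = Add(3136104, Mul(-1, 1410579)) = Add(3136104, -1410579) = 1725525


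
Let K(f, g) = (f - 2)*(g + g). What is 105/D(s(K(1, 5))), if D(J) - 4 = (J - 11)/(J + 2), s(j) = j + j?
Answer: 1890/103 ≈ 18.350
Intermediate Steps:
K(f, g) = 2*g*(-2 + f) (K(f, g) = (-2 + f)*(2*g) = 2*g*(-2 + f))
s(j) = 2*j
D(J) = 4 + (-11 + J)/(2 + J) (D(J) = 4 + (J - 11)/(J + 2) = 4 + (-11 + J)/(2 + J))
105/D(s(K(1, 5))) = 105/(((-3 + 5*(2*(2*5*(-2 + 1))))/(2 + 2*(2*5*(-2 + 1))))) = 105/(((-3 + 5*(2*(2*5*(-1))))/(2 + 2*(2*5*(-1))))) = 105/(((-3 + 5*(2*(-10)))/(2 + 2*(-10)))) = 105/(((-3 + 5*(-20))/(2 - 20))) = 105/(((-3 - 100)/(-18))) = 105/((-1/18*(-103))) = 105/(103/18) = 105*(18/103) = 1890/103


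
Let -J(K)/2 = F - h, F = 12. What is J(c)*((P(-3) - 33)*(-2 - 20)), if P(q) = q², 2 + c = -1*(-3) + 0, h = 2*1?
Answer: -10560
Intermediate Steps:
h = 2
c = 1 (c = -2 + (-1*(-3) + 0) = -2 + (3 + 0) = -2 + 3 = 1)
J(K) = -20 (J(K) = -2*(12 - 1*2) = -2*(12 - 2) = -2*10 = -20)
J(c)*((P(-3) - 33)*(-2 - 20)) = -20*((-3)² - 33)*(-2 - 20) = -20*(9 - 33)*(-22) = -(-480)*(-22) = -20*528 = -10560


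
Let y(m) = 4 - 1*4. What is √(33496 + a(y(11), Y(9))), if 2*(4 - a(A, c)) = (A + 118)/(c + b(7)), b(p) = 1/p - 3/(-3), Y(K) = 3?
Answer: √28161523/29 ≈ 182.99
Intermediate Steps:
b(p) = 1 + 1/p (b(p) = 1/p - 3*(-⅓) = 1/p + 1 = 1 + 1/p)
y(m) = 0 (y(m) = 4 - 4 = 0)
a(A, c) = 4 - (118 + A)/(2*(8/7 + c)) (a(A, c) = 4 - (A + 118)/(2*(c + (1 + 7)/7)) = 4 - (118 + A)/(2*(c + (⅐)*8)) = 4 - (118 + A)/(2*(c + 8/7)) = 4 - (118 + A)/(2*(8/7 + c)))
√(33496 + a(y(11), Y(9))) = √(33496 + (-762 - 7*0 + 56*3)/(2*(8 + 7*3))) = √(33496 + (-762 + 0 + 168)/(2*(8 + 21))) = √(33496 + (½)*(-594)/29) = √(33496 + (½)*(1/29)*(-594)) = √(33496 - 297/29) = √(971087/29) = √28161523/29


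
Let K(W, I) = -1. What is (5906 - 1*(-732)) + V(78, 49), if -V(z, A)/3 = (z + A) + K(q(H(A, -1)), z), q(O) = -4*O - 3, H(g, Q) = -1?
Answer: 6260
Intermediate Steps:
q(O) = -3 - 4*O
V(z, A) = 3 - 3*A - 3*z (V(z, A) = -3*((z + A) - 1) = -3*((A + z) - 1) = -3*(-1 + A + z) = 3 - 3*A - 3*z)
(5906 - 1*(-732)) + V(78, 49) = (5906 - 1*(-732)) + (3 - 3*49 - 3*78) = (5906 + 732) + (3 - 147 - 234) = 6638 - 378 = 6260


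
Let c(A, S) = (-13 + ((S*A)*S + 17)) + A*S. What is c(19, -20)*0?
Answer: 0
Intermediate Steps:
c(A, S) = 4 + A*S + A*S² (c(A, S) = (-13 + ((A*S)*S + 17)) + A*S = (-13 + (A*S² + 17)) + A*S = (-13 + (17 + A*S²)) + A*S = (4 + A*S²) + A*S = 4 + A*S + A*S²)
c(19, -20)*0 = (4 + 19*(-20) + 19*(-20)²)*0 = (4 - 380 + 19*400)*0 = (4 - 380 + 7600)*0 = 7224*0 = 0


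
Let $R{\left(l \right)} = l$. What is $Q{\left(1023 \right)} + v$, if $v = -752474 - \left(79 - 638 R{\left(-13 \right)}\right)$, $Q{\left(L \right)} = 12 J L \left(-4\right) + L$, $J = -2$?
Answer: $-661616$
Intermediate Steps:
$Q{\left(L \right)} = 97 L$ ($Q{\left(L \right)} = 12 - 2 L \left(-4\right) + L = 12 \cdot 8 L + L = 96 L + L = 97 L$)
$v = -760847$ ($v = -752474 - \left(79 - -8294\right) = -752474 - \left(79 + 8294\right) = -752474 - 8373 = -760847$)
$Q{\left(1023 \right)} + v = 97 \cdot 1023 - 760847 = 99231 - 760847 = -661616$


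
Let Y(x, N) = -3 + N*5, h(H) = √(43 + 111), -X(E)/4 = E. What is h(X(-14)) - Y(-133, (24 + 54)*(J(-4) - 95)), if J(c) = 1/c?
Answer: 74301/2 + √154 ≈ 37163.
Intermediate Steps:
X(E) = -4*E
h(H) = √154
Y(x, N) = -3 + 5*N
h(X(-14)) - Y(-133, (24 + 54)*(J(-4) - 95)) = √154 - (-3 + 5*((24 + 54)*(1/(-4) - 95))) = √154 - (-3 + 5*(78*(-¼ - 95))) = √154 - (-3 + 5*(78*(-381/4))) = √154 - (-3 + 5*(-14859/2)) = √154 - (-3 - 74295/2) = √154 - 1*(-74301/2) = √154 + 74301/2 = 74301/2 + √154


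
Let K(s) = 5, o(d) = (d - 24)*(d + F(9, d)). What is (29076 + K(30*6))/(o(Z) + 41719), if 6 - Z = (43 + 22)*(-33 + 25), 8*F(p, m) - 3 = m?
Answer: 116324/1355863 ≈ 0.085793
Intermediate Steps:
F(p, m) = 3/8 + m/8
Z = 526 (Z = 6 - (43 + 22)*(-33 + 25) = 6 - 65*(-8) = 6 - 1*(-520) = 6 + 520 = 526)
o(d) = (-24 + d)*(3/8 + 9*d/8) (o(d) = (d - 24)*(d + (3/8 + d/8)) = (-24 + d)*(3/8 + 9*d/8))
(29076 + K(30*6))/(o(Z) + 41719) = (29076 + 5)/((-9 - 213/8*526 + (9/8)*526**2) + 41719) = 29081/((-9 - 56019/4 + (9/8)*276676) + 41719) = 29081/((-9 - 56019/4 + 622521/2) + 41719) = 29081/(1188987/4 + 41719) = 29081/(1355863/4) = 29081*(4/1355863) = 116324/1355863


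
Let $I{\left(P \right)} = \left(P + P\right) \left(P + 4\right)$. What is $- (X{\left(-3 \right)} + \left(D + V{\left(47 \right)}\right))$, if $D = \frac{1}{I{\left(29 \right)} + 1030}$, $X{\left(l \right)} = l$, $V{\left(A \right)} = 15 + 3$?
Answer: $- \frac{44161}{2944} \approx -15.0$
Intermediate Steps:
$I{\left(P \right)} = 2 P \left(4 + P\right)$
$V{\left(A \right)} = 18$
$D = \frac{1}{2944}$ ($D = \frac{1}{2 \cdot 29 \left(4 + 29\right) + 1030} = \frac{1}{2 \cdot 29 \cdot 33 + 1030} = \frac{1}{1914 + 1030} = \frac{1}{2944} \approx 0.00033967$)
$- (X{\left(-3 \right)} + \left(D + V{\left(47 \right)}\right)) = - (-3 + \left(\frac{1}{2944} + 18\right)) = - (-3 + \frac{52993}{2944}) = \left(-1\right) \frac{44161}{2944} = - \frac{44161}{2944}$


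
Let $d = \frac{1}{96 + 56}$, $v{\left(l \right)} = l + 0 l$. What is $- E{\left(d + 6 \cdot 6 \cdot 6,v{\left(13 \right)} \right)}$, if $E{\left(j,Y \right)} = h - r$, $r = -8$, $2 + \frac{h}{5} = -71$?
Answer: $357$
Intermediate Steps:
$h = -365$ ($h = -10 + 5 \left(-71\right) = -10 - 355 = -365$)
$v{\left(l \right)} = l$ ($v{\left(l \right)} = l + 0 = l$)
$d = \frac{1}{152} \approx 0.0065789$
$E{\left(j,Y \right)} = -357$ ($E{\left(j,Y \right)} = -365 - -8 = -365 + 8 = -357$)
$- E{\left(d + 6 \cdot 6 \cdot 6,v{\left(13 \right)} \right)} = \left(-1\right) \left(-357\right) = 357$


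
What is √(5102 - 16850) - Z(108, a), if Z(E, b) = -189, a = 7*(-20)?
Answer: 189 + 2*I*√2937 ≈ 189.0 + 108.39*I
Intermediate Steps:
a = -140
√(5102 - 16850) - Z(108, a) = √(5102 - 16850) - 1*(-189) = √(-11748) + 189 = 2*I*√2937 + 189 = 189 + 2*I*√2937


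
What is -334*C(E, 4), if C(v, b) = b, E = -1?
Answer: -1336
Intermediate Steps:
-334*C(E, 4) = -334*4 = -1336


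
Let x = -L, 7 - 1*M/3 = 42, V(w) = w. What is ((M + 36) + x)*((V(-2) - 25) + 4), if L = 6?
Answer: 1725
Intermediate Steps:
M = -105 (M = 21 - 3*42 = 21 - 126 = -105)
x = -6 (x = -1*6 = -6)
((M + 36) + x)*((V(-2) - 25) + 4) = ((-105 + 36) - 6)*((-2 - 25) + 4) = (-69 - 6)*(-27 + 4) = -75*(-23) = 1725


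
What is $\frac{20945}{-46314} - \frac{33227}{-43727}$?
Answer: $\frac{623013263}{2025172278} \approx 0.30763$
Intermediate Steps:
$\frac{20945}{-46314} - \frac{33227}{-43727} = 20945 \left(- \frac{1}{46314}\right) - - \frac{33227}{43727} = - \frac{20945}{46314} + \frac{33227}{43727} = \frac{623013263}{2025172278}$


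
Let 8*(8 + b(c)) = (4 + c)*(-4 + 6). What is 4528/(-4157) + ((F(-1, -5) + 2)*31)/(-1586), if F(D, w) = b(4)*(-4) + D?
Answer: -10403083/6593002 ≈ -1.5779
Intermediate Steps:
b(c) = -7 + c/4 (b(c) = -8 + ((4 + c)*(-4 + 6))/8 = -8 + ((4 + c)*2)/8 = -8 + (8 + 2*c)/8 = -8 + (1 + c/4) = -7 + c/4)
F(D, w) = 24 + D (F(D, w) = (-7 + (¼)*4)*(-4) + D = (-7 + 1)*(-4) + D = -6*(-4) + D = 24 + D)
4528/(-4157) + ((F(-1, -5) + 2)*31)/(-1586) = 4528/(-4157) + (((24 - 1) + 2)*31)/(-1586) = 4528*(-1/4157) + ((23 + 2)*31)*(-1/1586) = -4528/4157 + (25*31)*(-1/1586) = -4528/4157 + 775*(-1/1586) = -4528/4157 - 775/1586 = -10403083/6593002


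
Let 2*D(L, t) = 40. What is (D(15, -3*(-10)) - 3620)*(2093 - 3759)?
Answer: 5997600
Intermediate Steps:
D(L, t) = 20 (D(L, t) = (½)*40 = 20)
(D(15, -3*(-10)) - 3620)*(2093 - 3759) = (20 - 3620)*(2093 - 3759) = -3600*(-1666) = 5997600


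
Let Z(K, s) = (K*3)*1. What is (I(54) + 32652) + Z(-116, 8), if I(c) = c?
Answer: 32358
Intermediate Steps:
Z(K, s) = 3*K (Z(K, s) = (3*K)*1 = 3*K)
(I(54) + 32652) + Z(-116, 8) = (54 + 32652) + 3*(-116) = 32706 - 348 = 32358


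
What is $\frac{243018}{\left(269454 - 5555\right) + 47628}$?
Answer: $\frac{243018}{311527} \approx 0.78009$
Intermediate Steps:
$\frac{243018}{\left(269454 - 5555\right) + 47628} = \frac{243018}{263899 + 47628} = \frac{243018}{311527}$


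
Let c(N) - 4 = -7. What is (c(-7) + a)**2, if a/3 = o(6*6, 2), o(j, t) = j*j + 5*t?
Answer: 15327225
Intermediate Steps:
c(N) = -3 (c(N) = 4 - 7 = -3)
o(j, t) = j**2 + 5*t
a = 3918 (a = 3*((6*6)**2 + 5*2) = 3*(36**2 + 10) = 3*(1296 + 10) = 3*1306 = 3918)
(c(-7) + a)**2 = (-3 + 3918)**2 = 3915**2 = 15327225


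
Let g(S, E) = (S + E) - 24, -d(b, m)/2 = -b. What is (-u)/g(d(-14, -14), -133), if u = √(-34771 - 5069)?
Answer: 4*I*√2490/185 ≈ 1.0789*I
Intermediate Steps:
d(b, m) = 2*b (d(b, m) = -(-2)*b = 2*b)
g(S, E) = -24 + E + S (g(S, E) = (E + S) - 24 = -24 + E + S)
u = 4*I*√2490 (u = √(-39840) = 4*I*√2490 ≈ 199.6*I)
(-u)/g(d(-14, -14), -133) = (-4*I*√2490)/(-24 - 133 + 2*(-14)) = (-4*I*√2490)/(-24 - 133 - 28) = -4*I*√2490/(-185) = -4*I*√2490*(-1/185) = 4*I*√2490/185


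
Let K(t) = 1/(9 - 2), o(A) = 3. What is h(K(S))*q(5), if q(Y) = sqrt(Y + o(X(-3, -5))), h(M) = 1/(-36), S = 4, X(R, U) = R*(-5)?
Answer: -sqrt(2)/18 ≈ -0.078567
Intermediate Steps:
X(R, U) = -5*R
K(t) = 1/7
h(M) = -1/36
q(Y) = sqrt(3 + Y) (q(Y) = sqrt(Y + 3) = sqrt(3 + Y))
h(K(S))*q(5) = -sqrt(3 + 5)/36 = -sqrt(2)/18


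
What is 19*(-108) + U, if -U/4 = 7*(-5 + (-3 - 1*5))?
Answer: -1688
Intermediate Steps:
U = 364 (U = -28*(-5 + (-3 - 1*5)) = -28*(-5 + (-3 - 5)) = -28*(-5 - 8) = -28*(-13) = -4*(-91) = 364)
19*(-108) + U = 19*(-108) + 364 = -2052 + 364 = -1688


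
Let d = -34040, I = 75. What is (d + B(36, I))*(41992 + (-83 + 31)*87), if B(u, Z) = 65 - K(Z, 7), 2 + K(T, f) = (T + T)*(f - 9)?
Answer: -1261659964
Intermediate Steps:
K(T, f) = -2 + 2*T*(-9 + f) (K(T, f) = -2 + (T + T)*(f - 9) = -2 + (2*T)*(-9 + f) = -2 + 2*T*(-9 + f))
B(u, Z) = 67 + 4*Z (B(u, Z) = 65 - (-2 - 18*Z + 2*Z*7) = 65 - (-2 - 18*Z + 14*Z) = 65 - (-2 - 4*Z) = 65 + (2 + 4*Z) = 67 + 4*Z)
(d + B(36, I))*(41992 + (-83 + 31)*87) = (-34040 + (67 + 4*75))*(41992 + (-83 + 31)*87) = (-34040 + (67 + 300))*(41992 - 52*87) = (-34040 + 367)*(41992 - 4524) = -33673*37468 = -1261659964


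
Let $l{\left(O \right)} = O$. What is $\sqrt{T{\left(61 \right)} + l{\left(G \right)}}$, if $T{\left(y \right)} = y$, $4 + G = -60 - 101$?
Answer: $2 i \sqrt{26} \approx 10.198 i$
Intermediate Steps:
$G = -165$ ($G = -4 - 161 = -165$)
$\sqrt{T{\left(61 \right)} + l{\left(G \right)}} = \sqrt{61 - 165} = \sqrt{-104} = 2 i \sqrt{26}$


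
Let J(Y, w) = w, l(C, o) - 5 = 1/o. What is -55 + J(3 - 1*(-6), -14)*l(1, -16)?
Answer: -993/8 ≈ -124.13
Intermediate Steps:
l(C, o) = 5 + 1/o
-55 + J(3 - 1*(-6), -14)*l(1, -16) = -55 - 14*(5 + 1/(-16)) = -55 - 14*(5 - 1/16) = -55 - 14*79/16 = -55 - 553/8 = -993/8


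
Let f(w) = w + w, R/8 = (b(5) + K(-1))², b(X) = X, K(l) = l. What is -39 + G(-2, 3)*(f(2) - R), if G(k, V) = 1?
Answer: -163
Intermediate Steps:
R = 128 (R = 8*(5 - 1)² = 8*4² = 8*16 = 128)
f(w) = 2*w
-39 + G(-2, 3)*(f(2) - R) = -39 + 1*(2*2 - 1*128) = -39 + 1*(4 - 128) = -39 + 1*(-124) = -39 - 124 = -163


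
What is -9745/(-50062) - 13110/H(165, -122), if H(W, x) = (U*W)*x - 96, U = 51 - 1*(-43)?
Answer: 795705510/3947213483 ≈ 0.20159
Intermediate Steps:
U = 94 (U = 51 + 43 = 94)
H(W, x) = -96 + 94*W*x (H(W, x) = (94*W)*x - 96 = 94*W*x - 96 = -96 + 94*W*x)
-9745/(-50062) - 13110/H(165, -122) = -9745/(-50062) - 13110/(-96 + 94*165*(-122)) = -9745*(-1/50062) - 13110/(-96 - 1892220) = 9745/50062 - 13110/(-1892316) = 9745/50062 - 13110*(-1/1892316) = 9745/50062 + 2185/315386 = 795705510/3947213483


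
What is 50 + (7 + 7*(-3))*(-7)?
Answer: 148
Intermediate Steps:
50 + (7 + 7*(-3))*(-7) = 50 + (7 - 21)*(-7) = 50 - 14*(-7) = 50 + 98 = 148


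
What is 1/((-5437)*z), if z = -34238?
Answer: 1/186152006 ≈ 5.3720e-9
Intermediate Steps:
1/((-5437)*z) = 1/(-5437*(-34238)) = -1/5437*(-1/34238) = 1/186152006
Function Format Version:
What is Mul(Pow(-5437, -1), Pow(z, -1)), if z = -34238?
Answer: Rational(1, 186152006) ≈ 5.3720e-9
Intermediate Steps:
Mul(Pow(-5437, -1), Pow(z, -1)) = Mul(Pow(-5437, -1), Pow(-34238, -1)) = Mul(Rational(-1, 5437), Rational(-1, 34238)) = Rational(1, 186152006)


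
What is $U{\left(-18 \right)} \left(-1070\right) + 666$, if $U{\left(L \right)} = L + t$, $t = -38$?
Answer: $60586$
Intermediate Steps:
$U{\left(L \right)} = -38 + L$ ($U{\left(L \right)} = L - 38 = -38 + L$)
$U{\left(-18 \right)} \left(-1070\right) + 666 = \left(-38 - 18\right) \left(-1070\right) + 666 = \left(-56\right) \left(-1070\right) + 666 = 59920 + 666 = 60586$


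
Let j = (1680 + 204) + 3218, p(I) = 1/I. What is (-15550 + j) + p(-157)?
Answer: -1640337/157 ≈ -10448.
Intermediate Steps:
j = 5102 (j = 1884 + 3218 = 5102)
(-15550 + j) + p(-157) = (-15550 + 5102) + 1/(-157) = -10448 - 1/157 = -1640337/157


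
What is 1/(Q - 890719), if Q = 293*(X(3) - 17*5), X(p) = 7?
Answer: -1/913573 ≈ -1.0946e-6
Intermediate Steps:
Q = -22854 (Q = 293*(7 - 17*5) = 293*(7 - 85) = 293*(-78) = -22854)
1/(Q - 890719) = 1/(-22854 - 890719) = 1/(-913573) = -1/913573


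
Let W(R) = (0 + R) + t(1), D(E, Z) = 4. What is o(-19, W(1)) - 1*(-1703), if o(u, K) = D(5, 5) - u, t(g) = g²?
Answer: 1726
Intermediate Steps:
W(R) = 1 + R (W(R) = (0 + R) + 1² = R + 1 = 1 + R)
o(u, K) = 4 - u
o(-19, W(1)) - 1*(-1703) = (4 - 1*(-19)) - 1*(-1703) = (4 + 19) + 1703 = 23 + 1703 = 1726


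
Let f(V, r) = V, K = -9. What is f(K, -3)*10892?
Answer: -98028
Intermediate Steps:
f(K, -3)*10892 = -9*10892 = -98028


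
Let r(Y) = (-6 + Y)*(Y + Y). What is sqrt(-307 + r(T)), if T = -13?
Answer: sqrt(187) ≈ 13.675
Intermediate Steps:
r(Y) = 2*Y*(-6 + Y) (r(Y) = (-6 + Y)*(2*Y) = 2*Y*(-6 + Y))
sqrt(-307 + r(T)) = sqrt(-307 + 2*(-13)*(-6 - 13)) = sqrt(-307 + 2*(-13)*(-19)) = sqrt(-307 + 494) = sqrt(187)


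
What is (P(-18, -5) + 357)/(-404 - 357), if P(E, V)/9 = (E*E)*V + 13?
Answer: 14106/761 ≈ 18.536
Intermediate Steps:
P(E, V) = 117 + 9*V*E² (P(E, V) = 9*((E*E)*V + 13) = 9*(E²*V + 13) = 9*(V*E² + 13) = 9*(13 + V*E²) = 117 + 9*V*E²)
(P(-18, -5) + 357)/(-404 - 357) = ((117 + 9*(-5)*(-18)²) + 357)/(-404 - 357) = ((117 + 9*(-5)*324) + 357)/(-761) = ((117 - 14580) + 357)*(-1/761) = (-14463 + 357)*(-1/761) = -14106*(-1/761) = 14106/761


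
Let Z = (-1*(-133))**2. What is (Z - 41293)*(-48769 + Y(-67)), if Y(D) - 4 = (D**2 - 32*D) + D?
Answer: 996065196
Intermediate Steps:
Y(D) = 4 + D**2 - 31*D (Y(D) = 4 + ((D**2 - 32*D) + D) = 4 + (D**2 - 31*D) = 4 + D**2 - 31*D)
Z = 17689 (Z = 133**2 = 17689)
(Z - 41293)*(-48769 + Y(-67)) = (17689 - 41293)*(-48769 + (4 + (-67)**2 - 31*(-67))) = -23604*(-48769 + (4 + 4489 + 2077)) = -23604*(-48769 + 6570) = -23604*(-42199) = 996065196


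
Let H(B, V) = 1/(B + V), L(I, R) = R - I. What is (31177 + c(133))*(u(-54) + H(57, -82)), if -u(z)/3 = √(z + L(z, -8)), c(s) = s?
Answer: -6262/5 - 187860*I*√2 ≈ -1252.4 - 2.6567e+5*I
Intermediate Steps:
u(z) = -6*I*√2 (u(z) = -3*√(z + (-8 - z)) = -6*I*√2)
(31177 + c(133))*(u(-54) + H(57, -82)) = (31177 + 133)*(-6*I*√2 + 1/(57 - 82)) = 31310*(-6*I*√2 + 1/(-25)) = 31310*(-6*I*√2 - 1/25) = 31310*(-1/25 - 6*I*√2) = -6262/5 - 187860*I*√2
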